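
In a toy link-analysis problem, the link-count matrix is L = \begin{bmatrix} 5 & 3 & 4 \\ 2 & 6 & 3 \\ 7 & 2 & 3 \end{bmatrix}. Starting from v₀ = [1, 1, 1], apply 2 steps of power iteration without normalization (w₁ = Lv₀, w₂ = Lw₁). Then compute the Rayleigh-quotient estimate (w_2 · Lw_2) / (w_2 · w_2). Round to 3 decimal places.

w1 = Lv₀ = (12, 11, 12)
w2 = Lw1 = (141, 126, 142)
Lw2 = (1651, 1464, 1665)
w2·Lw2 = 141·1651 + 126·1464 + 142·1665 = 653685; w2·w2 = 141·141 + 126·126 + 142·142 = 55921
λ ≈ 653685/55921 = 11.689

11.689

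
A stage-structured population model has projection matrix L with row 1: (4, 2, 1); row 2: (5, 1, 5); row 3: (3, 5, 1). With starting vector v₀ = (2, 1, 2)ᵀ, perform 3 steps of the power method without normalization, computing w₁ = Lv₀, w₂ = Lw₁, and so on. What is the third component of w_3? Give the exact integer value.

w1 = Lv₀ = (12, 21, 13)
w2 = Lw1 = (103, 146, 154)
w3 = Lw2 = (858, 1431, 1193)
The requested component of w3 is 1193.

1193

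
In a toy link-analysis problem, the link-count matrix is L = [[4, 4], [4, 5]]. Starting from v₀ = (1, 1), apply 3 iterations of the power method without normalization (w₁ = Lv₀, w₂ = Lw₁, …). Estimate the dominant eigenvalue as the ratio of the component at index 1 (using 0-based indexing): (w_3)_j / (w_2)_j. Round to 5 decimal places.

w1 = Lv₀ = (8, 9)
w2 = Lw1 = (68, 77)
w3 = Lw2 = (580, 657)
Ratio at component: 657 / 77 = 8.53247

8.53247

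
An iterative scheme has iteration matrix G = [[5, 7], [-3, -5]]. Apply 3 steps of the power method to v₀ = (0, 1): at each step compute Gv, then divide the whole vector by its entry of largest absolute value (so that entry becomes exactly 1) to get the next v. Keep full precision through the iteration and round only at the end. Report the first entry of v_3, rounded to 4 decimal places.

1.0000

Gv0 = (7.00000, -5.00000); divide by 7.00000 → v1 = (1.00000, -0.71429)
Gv1 = (0.00000, 0.57143); divide by 0.57143 → v2 = (0.00000, 1.00000)
Gv2 = (7.00000, -5.00000); divide by 7.00000 → v3 = (1.00000, -0.71429)
Requested entry of v3: 28/28 = 1.0000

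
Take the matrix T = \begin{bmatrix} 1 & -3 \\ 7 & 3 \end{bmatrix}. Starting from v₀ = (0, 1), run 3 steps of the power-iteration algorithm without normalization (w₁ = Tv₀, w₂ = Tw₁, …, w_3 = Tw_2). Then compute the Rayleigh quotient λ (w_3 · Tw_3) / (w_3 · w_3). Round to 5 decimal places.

w1 = Tv₀ = (1·0 + (-3)·1; 7·0 + 3·1) = (-3, 3)
w2 = Tw1 = (1·(-3) + (-3)·3; 7·(-3) + 3·3) = (-12, -12)
w3 = Tw2 = (24, -120)
Tw3 = (384, -192)
w3·Tw3 = 24·384 + (-120)·(-192) = 32256; w3·w3 = 24·24 + (-120)·(-120) = 14976
λ ≈ 32256/14976 = 2.15385

λ ≈ 2.15385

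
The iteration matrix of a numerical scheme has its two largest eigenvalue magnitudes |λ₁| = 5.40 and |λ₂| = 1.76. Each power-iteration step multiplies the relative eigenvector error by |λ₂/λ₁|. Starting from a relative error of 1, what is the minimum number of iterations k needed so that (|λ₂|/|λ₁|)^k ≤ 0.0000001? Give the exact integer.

15

|λ₂/λ₁| = 1.76/5.40 = 0.32593
Need k ≥ ln(0.0000001) / ln(0.32593) = -16.1181 / -1.1211 ≈ 14.377
Smallest integer k satisfying the bound: 15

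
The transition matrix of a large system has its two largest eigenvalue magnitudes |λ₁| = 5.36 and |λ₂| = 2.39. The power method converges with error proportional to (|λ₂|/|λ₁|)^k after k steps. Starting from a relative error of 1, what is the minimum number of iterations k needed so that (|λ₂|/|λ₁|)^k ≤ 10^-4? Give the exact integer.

12

|λ₂/λ₁| = 2.39/5.36 = 0.44590
Need k ≥ ln(10^-4) / ln(0.44590) = -9.2103 / -0.8077 ≈ 11.404
Smallest integer k satisfying the bound: 12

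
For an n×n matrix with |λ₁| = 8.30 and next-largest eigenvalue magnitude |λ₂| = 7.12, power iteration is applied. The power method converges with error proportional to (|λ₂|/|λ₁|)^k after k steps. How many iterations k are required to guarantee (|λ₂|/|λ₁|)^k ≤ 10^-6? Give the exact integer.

|λ₂/λ₁| = 7.12/8.30 = 0.85783
Need k ≥ ln(10^-6) / ln(0.85783) = -13.8155 / -0.1533 ≈ 90.093
Smallest integer k satisfying the bound: 91

91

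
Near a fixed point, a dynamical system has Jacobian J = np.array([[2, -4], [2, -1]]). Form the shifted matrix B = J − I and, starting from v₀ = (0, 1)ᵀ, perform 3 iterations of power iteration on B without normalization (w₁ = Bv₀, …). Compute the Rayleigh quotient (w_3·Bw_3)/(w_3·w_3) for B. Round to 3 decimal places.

B = J − I has rows (1, -4); (2, -2)
w1 = Bv₀ = (-4, -2)
w2 = Bw1 = (4, -4)
w3 = Bw2 = (20, 16)
Bw3 = (-44, 8)
w3·Bw3 = -752; w3·w3 = 656; μ ≈ -752/656 = -1.146

-1.146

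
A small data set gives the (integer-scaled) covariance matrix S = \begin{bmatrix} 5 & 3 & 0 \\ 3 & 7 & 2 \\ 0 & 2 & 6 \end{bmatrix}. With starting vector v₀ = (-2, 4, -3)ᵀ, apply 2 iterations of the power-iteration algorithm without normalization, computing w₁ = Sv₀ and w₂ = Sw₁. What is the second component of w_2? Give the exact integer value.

98

w1 = Sv₀ = (5·(-2) + 3·4 + 0·(-3); 3·(-2) + 7·4 + 2·(-3); 0·(-2) + 2·4 + 6·(-3)) = (2, 16, -10)
w2 = Sw1 = (5·2 + 3·16 + 0·(-10); 3·2 + 7·16 + 2·(-10); 0·2 + 2·16 + 6·(-10)) = (58, 98, -28)
The requested component of w2 is 98.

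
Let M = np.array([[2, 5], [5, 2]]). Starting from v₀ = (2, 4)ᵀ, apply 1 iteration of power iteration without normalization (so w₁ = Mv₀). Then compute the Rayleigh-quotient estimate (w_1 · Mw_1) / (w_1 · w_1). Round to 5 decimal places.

λ ≈ 6.80000

w1 = Mv₀ = (2·2 + 5·4; 5·2 + 2·4) = (24, 18)
Mw1 = (138, 156)
w1·Mw1 = 24·138 + 18·156 = 6120; w1·w1 = 24·24 + 18·18 = 900
λ ≈ 6120/900 = 6.80000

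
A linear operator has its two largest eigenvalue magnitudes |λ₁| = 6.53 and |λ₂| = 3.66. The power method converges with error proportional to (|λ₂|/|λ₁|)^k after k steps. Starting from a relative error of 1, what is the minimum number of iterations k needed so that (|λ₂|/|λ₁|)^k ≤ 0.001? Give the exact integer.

|λ₂/λ₁| = 3.66/6.53 = 0.56049
Need k ≥ ln(0.001) / ln(0.56049) = -6.9078 / -0.5789 ≈ 11.932
Smallest integer k satisfying the bound: 12

12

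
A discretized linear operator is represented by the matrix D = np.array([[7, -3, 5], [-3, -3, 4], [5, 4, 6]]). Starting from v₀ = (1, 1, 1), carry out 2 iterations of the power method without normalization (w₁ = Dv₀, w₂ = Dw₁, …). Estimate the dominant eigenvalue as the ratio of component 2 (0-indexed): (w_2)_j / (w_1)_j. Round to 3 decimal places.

w1 = Dv₀ = (7·1 + (-3)·1 + 5·1; (-3)·1 + (-3)·1 + 4·1; 5·1 + 4·1 + 6·1) = (9, -2, 15)
w2 = Dw1 = (7·9 + (-3)·(-2) + 5·15; (-3)·9 + (-3)·(-2) + 4·15; 5·9 + 4·(-2) + 6·15) = (144, 39, 127)
Ratio at component: 127 / 15 = 8.467

λ ≈ 8.467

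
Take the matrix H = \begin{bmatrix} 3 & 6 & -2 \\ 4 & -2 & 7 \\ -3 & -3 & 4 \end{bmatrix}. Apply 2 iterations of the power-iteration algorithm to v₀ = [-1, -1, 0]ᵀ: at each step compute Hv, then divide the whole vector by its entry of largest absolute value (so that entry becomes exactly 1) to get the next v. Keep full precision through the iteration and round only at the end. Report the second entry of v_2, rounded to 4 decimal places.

Hv0 = (-9.00000, -2.00000, 6.00000); divide by -9.00000 → v1 = (1.00000, 0.22222, -0.66667)
Hv1 = (5.66667, -1.11111, -6.33333); divide by -6.33333 → v2 = (-0.89474, 0.17544, 1.00000)
Requested entry of v2: 10/57 = 0.1754

0.1754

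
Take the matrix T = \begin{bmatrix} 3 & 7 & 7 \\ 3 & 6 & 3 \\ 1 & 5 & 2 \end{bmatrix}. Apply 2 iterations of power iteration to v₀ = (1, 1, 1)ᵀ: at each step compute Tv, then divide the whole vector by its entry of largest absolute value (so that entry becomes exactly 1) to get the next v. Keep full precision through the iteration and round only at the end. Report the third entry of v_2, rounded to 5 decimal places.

0.48691

Tv0 = (17.000000, 12.000000, 8.000000); divide by 17.000000 → v1 = (1.000000, 0.705882, 0.470588)
Tv1 = (11.235294, 8.647059, 5.470588); divide by 11.235294 → v2 = (1.000000, 0.769634, 0.486911)
Requested entry of v2: 93/191 = 0.48691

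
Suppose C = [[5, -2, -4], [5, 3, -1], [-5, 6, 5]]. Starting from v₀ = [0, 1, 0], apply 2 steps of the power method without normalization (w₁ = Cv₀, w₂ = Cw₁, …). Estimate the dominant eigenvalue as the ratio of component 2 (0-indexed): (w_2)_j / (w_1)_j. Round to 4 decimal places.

w1 = Cv₀ = (5·0 + (-2)·1 + (-4)·0; 5·0 + 3·1 + (-1)·0; (-5)·0 + 6·1 + 5·0) = (-2, 3, 6)
w2 = Cw1 = (5·(-2) + (-2)·3 + (-4)·6; 5·(-2) + 3·3 + (-1)·6; (-5)·(-2) + 6·3 + 5·6) = (-40, -7, 58)
Ratio at component: 58 / 6 = 9.6667

9.6667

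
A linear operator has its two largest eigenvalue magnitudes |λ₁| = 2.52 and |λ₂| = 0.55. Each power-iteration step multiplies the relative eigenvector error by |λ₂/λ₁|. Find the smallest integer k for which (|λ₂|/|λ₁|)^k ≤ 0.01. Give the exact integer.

4

|λ₂/λ₁| = 0.55/2.52 = 0.21825
Need k ≥ ln(0.01) / ln(0.21825) = -4.6052 / -1.5221 ≈ 3.026
Smallest integer k satisfying the bound: 4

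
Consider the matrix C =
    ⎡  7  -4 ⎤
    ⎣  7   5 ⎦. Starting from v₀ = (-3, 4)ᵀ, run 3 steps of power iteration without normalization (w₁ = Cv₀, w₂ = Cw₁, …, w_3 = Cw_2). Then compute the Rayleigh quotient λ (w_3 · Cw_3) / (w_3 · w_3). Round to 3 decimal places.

w1 = Cv₀ = (7·(-3) + (-4)·4; 7·(-3) + 5·4) = (-37, -1)
w2 = Cw1 = (7·(-37) + (-4)·(-1); 7·(-37) + 5·(-1)) = (-255, -264)
w3 = Cw2 = (-729, -3105)
Cw3 = (7317, -20628)
w3·Cw3 = (-729)·7317 + (-3105)·(-20628) = 58715847; w3·w3 = (-729)·(-729) + (-3105)·(-3105) = 10172466
λ ≈ 58715847/10172466 = 5.772

λ ≈ 5.772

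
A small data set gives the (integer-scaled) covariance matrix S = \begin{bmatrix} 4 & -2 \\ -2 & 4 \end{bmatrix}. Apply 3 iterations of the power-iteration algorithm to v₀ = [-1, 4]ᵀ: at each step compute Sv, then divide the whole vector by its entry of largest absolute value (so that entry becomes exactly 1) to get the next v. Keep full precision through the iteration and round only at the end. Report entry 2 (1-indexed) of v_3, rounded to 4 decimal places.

Sv0 = (-12.00000, 18.00000); divide by 18.00000 → v1 = (-0.66667, 1.00000)
Sv1 = (-4.66667, 5.33333); divide by 5.33333 → v2 = (-0.87500, 1.00000)
Sv2 = (-5.50000, 5.75000); divide by 5.75000 → v3 = (-0.95652, 1.00000)
Requested entry of v3: 552/552 = 1.0000

1.0000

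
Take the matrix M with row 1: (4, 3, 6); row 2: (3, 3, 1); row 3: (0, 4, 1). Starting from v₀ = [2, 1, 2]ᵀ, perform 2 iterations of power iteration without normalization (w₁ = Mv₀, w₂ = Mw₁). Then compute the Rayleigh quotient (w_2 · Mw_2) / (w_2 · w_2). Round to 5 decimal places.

w1 = Mv₀ = (23, 11, 6)
w2 = Mw1 = (161, 108, 50)
Mw2 = (1268, 857, 482)
w2·Mw2 = 161·1268 + 108·857 + 50·482 = 320804; w2·w2 = 161·161 + 108·108 + 50·50 = 40085
λ ≈ 320804/40085 = 8.00309

λ ≈ 8.00309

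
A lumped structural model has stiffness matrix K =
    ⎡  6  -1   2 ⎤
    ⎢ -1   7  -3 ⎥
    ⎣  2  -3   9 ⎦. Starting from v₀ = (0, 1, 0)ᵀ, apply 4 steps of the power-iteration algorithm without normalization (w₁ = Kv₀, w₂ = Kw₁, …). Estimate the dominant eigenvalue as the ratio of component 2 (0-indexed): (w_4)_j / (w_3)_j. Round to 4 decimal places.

w1 = Kv₀ = (-1, 7, -3)
w2 = Kw1 = (-19, 59, -50)
w3 = Kw2 = (-273, 582, -665)
w4 = Kw3 = (-3550, 6342, -8277)
Ratio at component: -8277 / -665 = 12.4466

12.4466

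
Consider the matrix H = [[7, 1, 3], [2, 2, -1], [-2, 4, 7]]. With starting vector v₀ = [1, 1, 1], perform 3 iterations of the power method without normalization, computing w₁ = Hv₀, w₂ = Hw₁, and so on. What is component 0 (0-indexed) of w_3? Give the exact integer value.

w1 = Hv₀ = (11, 3, 9)
w2 = Hw1 = (107, 19, 53)
w3 = Hw2 = (927, 199, 233)
The requested component of w3 is 927.

927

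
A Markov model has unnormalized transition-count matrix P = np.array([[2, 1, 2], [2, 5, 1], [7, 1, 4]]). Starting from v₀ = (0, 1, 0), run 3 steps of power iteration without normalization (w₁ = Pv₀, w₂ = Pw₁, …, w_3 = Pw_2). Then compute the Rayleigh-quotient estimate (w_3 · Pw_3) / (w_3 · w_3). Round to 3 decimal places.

w1 = Pv₀ = (2·0 + 1·1 + 2·0; 2·0 + 5·1 + 1·0; 7·0 + 1·1 + 4·0) = (1, 5, 1)
w2 = Pw1 = (2·1 + 1·5 + 2·1; 2·1 + 5·5 + 1·1; 7·1 + 1·5 + 4·1) = (9, 28, 16)
w3 = Pw2 = (78, 174, 155)
Pw3 = (640, 1181, 1340)
w3·Pw3 = 78·640 + 174·1181 + 155·1340 = 463114; w3·w3 = 78·78 + 174·174 + 155·155 = 60385
λ ≈ 463114/60385 = 7.669

7.669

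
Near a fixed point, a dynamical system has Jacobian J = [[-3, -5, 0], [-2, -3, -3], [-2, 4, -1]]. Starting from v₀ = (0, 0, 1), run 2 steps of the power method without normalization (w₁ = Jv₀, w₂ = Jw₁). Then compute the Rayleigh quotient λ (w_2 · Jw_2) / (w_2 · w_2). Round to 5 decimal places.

w1 = Jv₀ = ((-3)·0 + (-5)·0 + 0·1; (-2)·0 + (-3)·0 + (-3)·1; (-2)·0 + 4·0 + (-1)·1) = (0, -3, -1)
w2 = Jw1 = ((-3)·0 + (-5)·(-3) + 0·(-1); (-2)·0 + (-3)·(-3) + (-3)·(-1); (-2)·0 + 4·(-3) + (-1)·(-1)) = (15, 12, -11)
Jw2 = (-105, -33, 29)
w2·Jw2 = 15·(-105) + 12·(-33) + (-11)·29 = -2290; w2·w2 = 15·15 + 12·12 + (-11)·(-11) = 490
λ ≈ -2290/490 = -4.67347

λ ≈ -4.67347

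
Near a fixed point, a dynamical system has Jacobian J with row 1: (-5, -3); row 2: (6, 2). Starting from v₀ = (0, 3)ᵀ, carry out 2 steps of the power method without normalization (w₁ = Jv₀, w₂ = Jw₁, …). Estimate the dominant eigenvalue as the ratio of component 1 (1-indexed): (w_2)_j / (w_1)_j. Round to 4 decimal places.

w1 = Jv₀ = ((-5)·0 + (-3)·3; 6·0 + 2·3) = (-9, 6)
w2 = Jw1 = ((-5)·(-9) + (-3)·6; 6·(-9) + 2·6) = (27, -42)
Ratio at component: 27 / -9 = -3.0000

λ ≈ -3.0000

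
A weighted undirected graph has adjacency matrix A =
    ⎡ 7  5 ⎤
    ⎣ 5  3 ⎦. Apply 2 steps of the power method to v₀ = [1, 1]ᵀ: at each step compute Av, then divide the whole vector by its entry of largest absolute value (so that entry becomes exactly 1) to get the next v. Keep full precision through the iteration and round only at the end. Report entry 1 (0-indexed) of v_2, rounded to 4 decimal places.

Av0 = (12.00000, 8.00000); divide by 12.00000 → v1 = (1.00000, 0.66667)
Av1 = (10.33333, 7.00000); divide by 10.33333 → v2 = (1.00000, 0.67742)
Requested entry of v2: 84/124 = 0.6774

0.6774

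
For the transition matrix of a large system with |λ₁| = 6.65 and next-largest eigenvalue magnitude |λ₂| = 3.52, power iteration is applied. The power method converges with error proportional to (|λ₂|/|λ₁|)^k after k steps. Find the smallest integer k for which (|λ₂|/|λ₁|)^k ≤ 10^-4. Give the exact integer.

|λ₂/λ₁| = 3.52/6.65 = 0.52932
Need k ≥ ln(10^-4) / ln(0.52932) = -9.2103 / -0.6362 ≈ 14.478
Smallest integer k satisfying the bound: 15

15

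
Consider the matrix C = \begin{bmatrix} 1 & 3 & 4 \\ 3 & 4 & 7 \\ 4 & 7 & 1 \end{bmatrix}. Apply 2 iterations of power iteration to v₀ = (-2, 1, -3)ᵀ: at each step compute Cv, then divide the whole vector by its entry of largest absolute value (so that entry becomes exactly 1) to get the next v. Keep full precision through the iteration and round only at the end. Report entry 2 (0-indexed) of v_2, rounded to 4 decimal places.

Cv0 = (-11.00000, -23.00000, -4.00000); divide by -23.00000 → v1 = (0.47826, 1.00000, 0.17391)
Cv1 = (4.17391, 6.65217, 9.08696); divide by 9.08696 → v2 = (0.45933, 0.73206, 1.00000)
Requested entry of v2: -209/-209 = 1.0000

1.0000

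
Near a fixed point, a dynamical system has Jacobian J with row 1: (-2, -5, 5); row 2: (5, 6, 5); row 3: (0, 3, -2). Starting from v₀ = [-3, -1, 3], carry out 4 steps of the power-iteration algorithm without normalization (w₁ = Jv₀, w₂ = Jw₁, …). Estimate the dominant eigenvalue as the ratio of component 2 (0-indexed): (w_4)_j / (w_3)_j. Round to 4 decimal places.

w1 = Jv₀ = (26, -6, -9)
w2 = Jw1 = (-67, 49, 0)
w3 = Jw2 = (-111, -41, 147)
w4 = Jw3 = (1162, -66, -417)
Ratio at component: -417 / 147 = -2.8367

λ ≈ -2.8367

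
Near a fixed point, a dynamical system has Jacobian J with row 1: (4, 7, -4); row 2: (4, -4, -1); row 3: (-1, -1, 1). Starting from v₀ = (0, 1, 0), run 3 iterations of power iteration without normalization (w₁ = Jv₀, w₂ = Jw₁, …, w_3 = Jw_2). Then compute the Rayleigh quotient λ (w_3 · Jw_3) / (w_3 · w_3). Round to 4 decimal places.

w1 = Jv₀ = (7, -4, -1)
w2 = Jw1 = (4, 45, -4)
w3 = Jw2 = (347, -160, -53)
Jw3 = (480, 2081, -240)
w3·Jw3 = 347·480 + (-160)·2081 + (-53)·(-240) = -153680; w3·w3 = 347·347 + (-160)·(-160) + (-53)·(-53) = 148818
λ ≈ -153680/148818 = -1.0327

-1.0327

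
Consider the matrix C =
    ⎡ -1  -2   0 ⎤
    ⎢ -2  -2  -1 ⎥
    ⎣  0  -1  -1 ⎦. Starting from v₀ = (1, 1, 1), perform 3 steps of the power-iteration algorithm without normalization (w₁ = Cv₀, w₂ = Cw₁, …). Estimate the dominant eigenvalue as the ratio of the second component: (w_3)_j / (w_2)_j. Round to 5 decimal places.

λ ≈ -3.83333

w1 = Cv₀ = ((-1)·1 + (-2)·1 + 0·1; (-2)·1 + (-2)·1 + (-1)·1; 0·1 + (-1)·1 + (-1)·1) = (-3, -5, -2)
w2 = Cw1 = ((-1)·(-3) + (-2)·(-5) + 0·(-2); (-2)·(-3) + (-2)·(-5) + (-1)·(-2); 0·(-3) + (-1)·(-5) + (-1)·(-2)) = (13, 18, 7)
w3 = Cw2 = (-49, -69, -25)
Ratio at component: -69 / 18 = -3.83333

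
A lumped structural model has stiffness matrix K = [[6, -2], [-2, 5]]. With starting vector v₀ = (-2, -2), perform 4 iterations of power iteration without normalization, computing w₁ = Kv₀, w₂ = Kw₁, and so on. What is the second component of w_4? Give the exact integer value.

386

w1 = Kv₀ = (-8, -6)
w2 = Kw1 = (-36, -14)
w3 = Kw2 = (-188, 2)
w4 = Kw3 = (-1132, 386)
The requested component of w4 is 386.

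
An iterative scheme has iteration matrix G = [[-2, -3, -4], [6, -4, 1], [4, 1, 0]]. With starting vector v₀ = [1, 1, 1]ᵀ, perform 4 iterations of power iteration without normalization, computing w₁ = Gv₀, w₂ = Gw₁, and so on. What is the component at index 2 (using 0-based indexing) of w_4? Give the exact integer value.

w1 = Gv₀ = (-9, 3, 5)
w2 = Gw1 = (-11, -61, -33)
w3 = Gw2 = (337, 145, -105)
w4 = Gw3 = (-689, 1337, 1493)
The requested component of w4 is 1493.

1493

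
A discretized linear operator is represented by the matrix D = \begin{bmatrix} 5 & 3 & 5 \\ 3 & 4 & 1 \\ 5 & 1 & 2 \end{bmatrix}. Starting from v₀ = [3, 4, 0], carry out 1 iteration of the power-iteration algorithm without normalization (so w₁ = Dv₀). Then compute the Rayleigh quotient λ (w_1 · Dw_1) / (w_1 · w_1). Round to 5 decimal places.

9.91079

w1 = Dv₀ = (5·3 + 3·4 + 5·0; 3·3 + 4·4 + 1·0; 5·3 + 1·4 + 2·0) = (27, 25, 19)
Dw1 = (305, 200, 198)
w1·Dw1 = 27·305 + 25·200 + 19·198 = 16997; w1·w1 = 27·27 + 25·25 + 19·19 = 1715
λ ≈ 16997/1715 = 9.91079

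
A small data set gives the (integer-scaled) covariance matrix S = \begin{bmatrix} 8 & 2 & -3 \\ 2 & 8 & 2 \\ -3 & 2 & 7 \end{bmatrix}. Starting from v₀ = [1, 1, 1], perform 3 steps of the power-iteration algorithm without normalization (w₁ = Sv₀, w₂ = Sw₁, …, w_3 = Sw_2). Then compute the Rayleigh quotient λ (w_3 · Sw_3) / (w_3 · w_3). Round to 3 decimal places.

λ ≈ 9.646

w1 = Sv₀ = (8·1 + 2·1 + (-3)·1; 2·1 + 8·1 + 2·1; (-3)·1 + 2·1 + 7·1) = (7, 12, 6)
w2 = Sw1 = (8·7 + 2·12 + (-3)·6; 2·7 + 8·12 + 2·6; (-3)·7 + 2·12 + 7·6) = (62, 122, 45)
w3 = Sw2 = (605, 1190, 373)
Sw3 = (6101, 11476, 3176)
w3·Sw3 = 605·6101 + 1190·11476 + 373·3176 = 18532193; w3·w3 = 605·605 + 1190·1190 + 373·373 = 1921254
λ ≈ 18532193/1921254 = 9.646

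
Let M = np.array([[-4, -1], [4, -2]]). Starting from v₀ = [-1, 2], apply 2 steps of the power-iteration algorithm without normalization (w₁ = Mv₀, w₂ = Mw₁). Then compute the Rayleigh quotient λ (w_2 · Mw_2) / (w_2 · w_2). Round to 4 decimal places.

w1 = Mv₀ = (2, -8)
w2 = Mw1 = (0, 24)
Mw2 = (-24, -48)
w2·Mw2 = 0·(-24) + 24·(-48) = -1152; w2·w2 = 0·0 + 24·24 = 576
λ ≈ -1152/576 = -2.0000

λ ≈ -2.0000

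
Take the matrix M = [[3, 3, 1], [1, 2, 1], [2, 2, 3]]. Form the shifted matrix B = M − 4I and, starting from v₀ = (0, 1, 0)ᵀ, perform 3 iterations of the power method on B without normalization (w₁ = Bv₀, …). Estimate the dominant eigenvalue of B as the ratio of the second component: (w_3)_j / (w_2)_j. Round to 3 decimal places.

-2.778

B = M − 4I has rows (-1, 3, 1); (1, -2, 1); (2, 2, -1)
w1 = Bv₀ = ((-1)·0 + 3·1 + 1·0; 1·0 + (-2)·1 + 1·0; 2·0 + 2·1 + (-1)·0) = (3, -2, 2)
w2 = Bw1 = ((-1)·3 + 3·(-2) + 1·2; 1·3 + (-2)·(-2) + 1·2; 2·3 + 2·(-2) + (-1)·2) = (-7, 9, 0)
w3 = Bw2 = (34, -25, 4)
Ratio: -25/9 = -2.778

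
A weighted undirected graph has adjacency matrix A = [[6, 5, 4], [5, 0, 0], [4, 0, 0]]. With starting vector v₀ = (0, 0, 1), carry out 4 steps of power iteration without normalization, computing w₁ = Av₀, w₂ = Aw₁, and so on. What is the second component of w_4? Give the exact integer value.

w1 = Av₀ = (6·0 + 5·0 + 4·1; 5·0 + 0·0 + 0·1; 4·0 + 0·0 + 0·1) = (4, 0, 0)
w2 = Aw1 = (6·4 + 5·0 + 4·0; 5·4 + 0·0 + 0·0; 4·4 + 0·0 + 0·0) = (24, 20, 16)
w3 = Aw2 = (308, 120, 96)
w4 = Aw3 = (2832, 1540, 1232)
The requested component of w4 is 1540.

1540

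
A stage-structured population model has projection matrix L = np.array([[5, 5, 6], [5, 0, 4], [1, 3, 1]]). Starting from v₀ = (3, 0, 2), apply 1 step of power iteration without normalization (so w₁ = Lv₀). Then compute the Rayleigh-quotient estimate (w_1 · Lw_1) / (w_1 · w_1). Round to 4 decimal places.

w1 = Lv₀ = (5·3 + 5·0 + 6·2; 5·3 + 0·0 + 4·2; 1·3 + 3·0 + 1·2) = (27, 23, 5)
Lw1 = (280, 155, 101)
w1·Lw1 = 27·280 + 23·155 + 5·101 = 11630; w1·w1 = 27·27 + 23·23 + 5·5 = 1283
λ ≈ 11630/1283 = 9.0647

9.0647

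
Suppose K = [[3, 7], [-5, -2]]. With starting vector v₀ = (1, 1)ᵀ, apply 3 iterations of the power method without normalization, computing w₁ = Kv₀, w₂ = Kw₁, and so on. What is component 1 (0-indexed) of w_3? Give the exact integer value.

167

w1 = Kv₀ = (3·1 + 7·1; (-5)·1 + (-2)·1) = (10, -7)
w2 = Kw1 = (3·10 + 7·(-7); (-5)·10 + (-2)·(-7)) = (-19, -36)
w3 = Kw2 = (-309, 167)
The requested component of w3 is 167.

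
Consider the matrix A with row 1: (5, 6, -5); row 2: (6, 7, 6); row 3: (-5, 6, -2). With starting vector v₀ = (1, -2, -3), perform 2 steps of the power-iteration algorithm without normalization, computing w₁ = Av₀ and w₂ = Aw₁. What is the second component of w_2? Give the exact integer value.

-200

w1 = Av₀ = (5·1 + 6·(-2) + (-5)·(-3); 6·1 + 7·(-2) + 6·(-3); (-5)·1 + 6·(-2) + (-2)·(-3)) = (8, -26, -11)
w2 = Aw1 = (5·8 + 6·(-26) + (-5)·(-11); 6·8 + 7·(-26) + 6·(-11); (-5)·8 + 6·(-26) + (-2)·(-11)) = (-61, -200, -174)
The requested component of w2 is -200.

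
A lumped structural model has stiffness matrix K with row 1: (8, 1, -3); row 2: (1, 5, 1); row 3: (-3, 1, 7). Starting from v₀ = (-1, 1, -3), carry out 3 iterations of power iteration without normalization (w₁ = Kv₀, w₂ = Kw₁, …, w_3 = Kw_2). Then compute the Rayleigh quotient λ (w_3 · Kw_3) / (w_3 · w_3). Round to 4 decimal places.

λ ≈ 10.3540

w1 = Kv₀ = (8·(-1) + 1·1 + (-3)·(-3); 1·(-1) + 5·1 + 1·(-3); (-3)·(-1) + 1·1 + 7·(-3)) = (2, 1, -17)
w2 = Kw1 = (8·2 + 1·1 + (-3)·(-17); 1·2 + 5·1 + 1·(-17); (-3)·2 + 1·1 + 7·(-17)) = (68, -10, -124)
w3 = Kw2 = (906, -106, -1082)
Kw3 = (10388, -706, -10398)
w3·Kw3 = 906·10388 + (-106)·(-706) + (-1082)·(-10398) = 20737000; w3·w3 = 906·906 + (-106)·(-106) + (-1082)·(-1082) = 2002796
λ ≈ 20737000/2002796 = 10.3540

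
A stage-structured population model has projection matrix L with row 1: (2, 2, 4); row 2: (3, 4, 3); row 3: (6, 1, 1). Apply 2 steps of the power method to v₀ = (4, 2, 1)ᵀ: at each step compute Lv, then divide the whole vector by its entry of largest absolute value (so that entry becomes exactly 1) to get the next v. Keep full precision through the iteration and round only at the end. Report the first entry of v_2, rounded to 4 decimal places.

0.8416

Lv0 = (16.00000, 23.00000, 27.00000); divide by 27.00000 → v1 = (0.59259, 0.85185, 1.00000)
Lv1 = (6.88889, 8.18519, 5.40741); divide by 8.18519 → v2 = (0.84163, 1.00000, 0.66063)
Requested entry of v2: 186/221 = 0.8416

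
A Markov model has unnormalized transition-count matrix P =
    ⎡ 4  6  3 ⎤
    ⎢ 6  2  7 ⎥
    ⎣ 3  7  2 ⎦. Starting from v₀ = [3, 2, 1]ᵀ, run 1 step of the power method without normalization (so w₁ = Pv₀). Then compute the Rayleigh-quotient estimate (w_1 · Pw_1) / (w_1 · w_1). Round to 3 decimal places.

w1 = Pv₀ = (4·3 + 6·2 + 3·1; 6·3 + 2·2 + 7·1; 3·3 + 7·2 + 2·1) = (27, 29, 25)
Pw1 = (357, 395, 334)
w1·Pw1 = 27·357 + 29·395 + 25·334 = 29444; w1·w1 = 27·27 + 29·29 + 25·25 = 2195
λ ≈ 29444/2195 = 13.414

13.414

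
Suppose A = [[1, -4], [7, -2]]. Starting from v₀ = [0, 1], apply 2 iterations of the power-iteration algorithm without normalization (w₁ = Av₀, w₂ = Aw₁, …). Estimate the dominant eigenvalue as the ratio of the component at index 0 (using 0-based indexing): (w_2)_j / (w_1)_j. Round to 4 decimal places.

λ ≈ -1.0000

w1 = Av₀ = (1·0 + (-4)·1; 7·0 + (-2)·1) = (-4, -2)
w2 = Aw1 = (1·(-4) + (-4)·(-2); 7·(-4) + (-2)·(-2)) = (4, -24)
Ratio at component: 4 / -4 = -1.0000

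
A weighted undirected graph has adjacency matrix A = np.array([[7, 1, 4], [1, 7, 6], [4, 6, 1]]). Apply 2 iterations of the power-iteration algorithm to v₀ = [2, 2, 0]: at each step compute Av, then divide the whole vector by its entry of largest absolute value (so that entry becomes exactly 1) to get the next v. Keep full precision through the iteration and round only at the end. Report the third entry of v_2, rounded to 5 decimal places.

Av0 = (16.000000, 16.000000, 20.000000); divide by 20.000000 → v1 = (0.800000, 0.800000, 1.000000)
Av1 = (10.400000, 12.400000, 9.000000); divide by 12.400000 → v2 = (0.838710, 1.000000, 0.725806)
Requested entry of v2: 180/248 = 0.72581

0.72581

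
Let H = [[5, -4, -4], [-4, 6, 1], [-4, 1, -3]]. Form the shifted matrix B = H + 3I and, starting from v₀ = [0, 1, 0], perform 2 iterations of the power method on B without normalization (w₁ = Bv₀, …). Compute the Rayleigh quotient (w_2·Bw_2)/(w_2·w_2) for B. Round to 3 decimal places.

B = H + 3I has rows (8, -4, -4); (-4, 9, 1); (-4, 1, 0)
w1 = Bv₀ = (-4, 9, 1)
w2 = Bw1 = (-72, 98, 25)
Bw2 = (-1068, 1195, 386)
w2·Bw2 = 203656; w2·w2 = 15413; μ ≈ 203656/15413 = 13.213

13.213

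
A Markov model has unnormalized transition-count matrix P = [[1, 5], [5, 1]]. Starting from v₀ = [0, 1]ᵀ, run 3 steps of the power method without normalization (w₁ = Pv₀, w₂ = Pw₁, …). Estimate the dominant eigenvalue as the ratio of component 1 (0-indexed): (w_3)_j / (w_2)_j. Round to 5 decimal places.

w1 = Pv₀ = (1·0 + 5·1; 5·0 + 1·1) = (5, 1)
w2 = Pw1 = (1·5 + 5·1; 5·5 + 1·1) = (10, 26)
w3 = Pw2 = (140, 76)
Ratio at component: 76 / 26 = 2.92308

λ ≈ 2.92308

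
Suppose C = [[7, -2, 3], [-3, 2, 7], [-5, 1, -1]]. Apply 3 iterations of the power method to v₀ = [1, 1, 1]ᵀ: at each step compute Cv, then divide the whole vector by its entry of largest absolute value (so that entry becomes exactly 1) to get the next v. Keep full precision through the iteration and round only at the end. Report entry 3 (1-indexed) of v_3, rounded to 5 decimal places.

Cv0 = (8.000000, 6.000000, -5.000000); divide by 8.000000 → v1 = (1.000000, 0.750000, -0.625000)
Cv1 = (3.625000, -5.875000, -3.625000); divide by -5.875000 → v2 = (-0.617021, 1.000000, 0.617021)
Cv2 = (-4.468085, 8.170213, 3.468085); divide by 8.170213 → v3 = (-0.546875, 1.000000, 0.424479)
Requested entry of v3: -163/-384 = 0.42448

0.42448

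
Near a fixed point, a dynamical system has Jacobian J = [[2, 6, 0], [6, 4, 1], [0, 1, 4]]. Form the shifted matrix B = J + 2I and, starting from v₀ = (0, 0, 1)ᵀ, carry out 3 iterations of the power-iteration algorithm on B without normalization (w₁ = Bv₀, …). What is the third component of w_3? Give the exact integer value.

234

B = J + 2I has rows (4, 6, 0); (6, 6, 1); (0, 1, 6)
w1 = Bv₀ = (4·0 + 6·0 + 0·1; 6·0 + 6·0 + 1·1; 0·0 + 1·0 + 6·1) = (0, 1, 6)
w2 = Bw1 = (4·0 + 6·1 + 0·6; 6·0 + 6·1 + 1·6; 0·0 + 1·1 + 6·6) = (6, 12, 37)
w3 = Bw2 = (96, 145, 234)
Requested component of w3: 234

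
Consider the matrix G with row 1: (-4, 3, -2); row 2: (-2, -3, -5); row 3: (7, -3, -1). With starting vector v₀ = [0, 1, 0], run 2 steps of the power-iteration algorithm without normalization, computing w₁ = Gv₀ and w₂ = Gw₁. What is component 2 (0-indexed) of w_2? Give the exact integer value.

33

w1 = Gv₀ = (3, -3, -3)
w2 = Gw1 = (-15, 18, 33)
The requested component of w2 is 33.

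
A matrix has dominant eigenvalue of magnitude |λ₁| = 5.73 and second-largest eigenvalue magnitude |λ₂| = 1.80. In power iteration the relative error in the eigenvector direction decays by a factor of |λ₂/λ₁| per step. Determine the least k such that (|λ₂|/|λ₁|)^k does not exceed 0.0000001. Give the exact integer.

14

|λ₂/λ₁| = 1.80/5.73 = 0.31414
Need k ≥ ln(0.0000001) / ln(0.31414) = -16.1181 / -1.1579 ≈ 13.920
Smallest integer k satisfying the bound: 14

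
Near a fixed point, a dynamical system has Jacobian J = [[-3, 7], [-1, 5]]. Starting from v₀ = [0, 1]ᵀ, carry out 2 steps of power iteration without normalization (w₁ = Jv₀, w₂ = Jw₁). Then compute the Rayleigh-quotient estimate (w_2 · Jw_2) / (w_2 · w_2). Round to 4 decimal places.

4.8923

w1 = Jv₀ = (7, 5)
w2 = Jw1 = (14, 18)
Jw2 = (84, 76)
w2·Jw2 = 14·84 + 18·76 = 2544; w2·w2 = 14·14 + 18·18 = 520
λ ≈ 2544/520 = 4.8923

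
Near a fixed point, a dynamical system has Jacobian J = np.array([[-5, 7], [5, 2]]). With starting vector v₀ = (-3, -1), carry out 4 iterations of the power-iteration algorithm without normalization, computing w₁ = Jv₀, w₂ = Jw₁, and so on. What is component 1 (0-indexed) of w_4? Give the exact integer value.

w1 = Jv₀ = (8, -17)
w2 = Jw1 = (-159, 6)
w3 = Jw2 = (837, -783)
w4 = Jw3 = (-9666, 2619)
The requested component of w4 is 2619.

2619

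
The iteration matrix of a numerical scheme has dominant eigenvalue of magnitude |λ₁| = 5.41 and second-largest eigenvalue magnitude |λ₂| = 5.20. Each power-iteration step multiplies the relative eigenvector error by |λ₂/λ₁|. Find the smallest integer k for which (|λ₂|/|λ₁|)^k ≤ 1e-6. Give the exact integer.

349

|λ₂/λ₁| = 5.20/5.41 = 0.96118
Need k ≥ ln(1e-6) / ln(0.96118) = -13.8155 / -0.0396 ≈ 348.961
Smallest integer k satisfying the bound: 349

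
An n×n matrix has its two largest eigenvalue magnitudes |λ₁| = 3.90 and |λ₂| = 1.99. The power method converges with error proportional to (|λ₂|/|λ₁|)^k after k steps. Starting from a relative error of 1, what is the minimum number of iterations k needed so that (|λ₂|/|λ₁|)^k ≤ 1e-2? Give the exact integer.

7

|λ₂/λ₁| = 1.99/3.90 = 0.51026
Need k ≥ ln(1e-2) / ln(0.51026) = -4.6052 / -0.6728 ≈ 6.844
Smallest integer k satisfying the bound: 7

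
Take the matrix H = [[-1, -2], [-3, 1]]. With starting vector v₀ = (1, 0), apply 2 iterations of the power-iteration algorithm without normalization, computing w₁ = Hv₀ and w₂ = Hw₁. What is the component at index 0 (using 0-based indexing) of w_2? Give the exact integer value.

7

w1 = Hv₀ = (-1, -3)
w2 = Hw1 = (7, 0)
The requested component of w2 is 7.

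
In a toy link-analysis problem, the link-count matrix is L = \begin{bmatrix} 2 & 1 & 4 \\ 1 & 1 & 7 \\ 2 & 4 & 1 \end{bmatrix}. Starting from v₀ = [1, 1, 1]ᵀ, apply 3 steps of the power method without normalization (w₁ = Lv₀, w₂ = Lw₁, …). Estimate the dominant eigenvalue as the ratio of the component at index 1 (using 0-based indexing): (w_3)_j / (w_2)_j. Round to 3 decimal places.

7.923

w1 = Lv₀ = (2·1 + 1·1 + 4·1; 1·1 + 1·1 + 7·1; 2·1 + 4·1 + 1·1) = (7, 9, 7)
w2 = Lw1 = (2·7 + 1·9 + 4·7; 1·7 + 1·9 + 7·7; 2·7 + 4·9 + 1·7) = (51, 65, 57)
w3 = Lw2 = (395, 515, 419)
Ratio at component: 515 / 65 = 7.923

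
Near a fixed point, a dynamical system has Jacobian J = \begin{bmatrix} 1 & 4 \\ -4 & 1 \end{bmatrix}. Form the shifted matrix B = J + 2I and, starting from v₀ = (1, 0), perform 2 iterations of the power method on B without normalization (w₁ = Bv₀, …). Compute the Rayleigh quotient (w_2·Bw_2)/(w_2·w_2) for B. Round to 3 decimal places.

3.000

B = J + 2I has rows (3, 4); (-4, 3)
w1 = Bv₀ = (3·1 + 4·0; (-4)·1 + 3·0) = (3, -4)
w2 = Bw1 = (3·3 + 4·(-4); (-4)·3 + 3·(-4)) = (-7, -24)
Bw2 = (-117, -44)
w2·Bw2 = 1875; w2·w2 = 625; μ ≈ 1875/625 = 3.000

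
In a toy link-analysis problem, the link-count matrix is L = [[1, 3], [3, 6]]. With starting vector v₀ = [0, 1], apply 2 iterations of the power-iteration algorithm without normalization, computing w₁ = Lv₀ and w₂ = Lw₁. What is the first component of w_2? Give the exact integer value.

w1 = Lv₀ = (1·0 + 3·1; 3·0 + 6·1) = (3, 6)
w2 = Lw1 = (1·3 + 3·6; 3·3 + 6·6) = (21, 45)
The requested component of w2 is 21.

21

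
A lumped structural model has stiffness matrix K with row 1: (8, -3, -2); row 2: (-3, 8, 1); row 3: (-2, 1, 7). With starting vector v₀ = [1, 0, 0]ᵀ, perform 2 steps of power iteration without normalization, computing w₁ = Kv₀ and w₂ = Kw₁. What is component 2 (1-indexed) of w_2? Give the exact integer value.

-50

w1 = Kv₀ = (8·1 + (-3)·0 + (-2)·0; (-3)·1 + 8·0 + 1·0; (-2)·1 + 1·0 + 7·0) = (8, -3, -2)
w2 = Kw1 = (8·8 + (-3)·(-3) + (-2)·(-2); (-3)·8 + 8·(-3) + 1·(-2); (-2)·8 + 1·(-3) + 7·(-2)) = (77, -50, -33)
The requested component of w2 is -50.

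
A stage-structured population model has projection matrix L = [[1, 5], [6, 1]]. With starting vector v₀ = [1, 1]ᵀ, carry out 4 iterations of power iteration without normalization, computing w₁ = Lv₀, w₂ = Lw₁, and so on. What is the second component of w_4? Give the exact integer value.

1825

w1 = Lv₀ = (1·1 + 5·1; 6·1 + 1·1) = (6, 7)
w2 = Lw1 = (1·6 + 5·7; 6·6 + 1·7) = (41, 43)
w3 = Lw2 = (256, 289)
w4 = Lw3 = (1701, 1825)
The requested component of w4 is 1825.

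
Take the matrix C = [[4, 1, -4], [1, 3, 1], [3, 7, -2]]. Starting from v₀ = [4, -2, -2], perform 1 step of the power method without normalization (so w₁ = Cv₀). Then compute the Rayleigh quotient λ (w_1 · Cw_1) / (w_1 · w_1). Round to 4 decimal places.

λ ≈ 3.3571

w1 = Cv₀ = (4·4 + 1·(-2) + (-4)·(-2); 1·4 + 3·(-2) + 1·(-2); 3·4 + 7·(-2) + (-2)·(-2)) = (22, -4, 2)
Cw1 = (76, 12, 34)
w1·Cw1 = 22·76 + (-4)·12 + 2·34 = 1692; w1·w1 = 22·22 + (-4)·(-4) + 2·2 = 504
λ ≈ 1692/504 = 3.3571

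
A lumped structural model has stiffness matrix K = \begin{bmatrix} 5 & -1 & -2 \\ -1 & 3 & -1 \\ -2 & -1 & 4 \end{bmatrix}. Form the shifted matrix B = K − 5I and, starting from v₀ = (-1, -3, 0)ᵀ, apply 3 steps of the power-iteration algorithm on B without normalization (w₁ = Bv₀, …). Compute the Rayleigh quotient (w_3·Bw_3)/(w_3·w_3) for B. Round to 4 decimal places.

B = K − 5I has rows (0, -1, -2); (-1, -2, -1); (-2, -1, -1)
w1 = Bv₀ = (0·(-1) + (-1)·(-3) + (-2)·0; (-1)·(-1) + (-2)·(-3) + (-1)·0; (-2)·(-1) + (-1)·(-3) + (-1)·0) = (3, 7, 5)
w2 = Bw1 = (0·3 + (-1)·7 + (-2)·5; (-1)·3 + (-2)·7 + (-1)·5; (-2)·3 + (-1)·7 + (-1)·5) = (-17, -22, -18)
w3 = Bw2 = (58, 79, 74)
Bw3 = (-227, -290, -269)
w3·Bw3 = -55982; w3·w3 = 15081; μ ≈ -55982/15081 = -3.7121

μ ≈ -3.7121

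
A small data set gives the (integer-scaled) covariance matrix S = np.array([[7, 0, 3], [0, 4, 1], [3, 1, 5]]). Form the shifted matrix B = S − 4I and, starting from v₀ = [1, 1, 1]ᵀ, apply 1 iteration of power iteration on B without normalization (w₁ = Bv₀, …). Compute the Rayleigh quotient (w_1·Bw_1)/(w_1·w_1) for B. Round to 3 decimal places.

5.210

B = S − 4I has rows (3, 0, 3); (0, 0, 1); (3, 1, 1)
w1 = Bv₀ = (3·1 + 0·1 + 3·1; 0·1 + 0·1 + 1·1; 3·1 + 1·1 + 1·1) = (6, 1, 5)
Bw1 = (33, 5, 24)
w1·Bw1 = 323; w1·w1 = 62; μ ≈ 323/62 = 5.210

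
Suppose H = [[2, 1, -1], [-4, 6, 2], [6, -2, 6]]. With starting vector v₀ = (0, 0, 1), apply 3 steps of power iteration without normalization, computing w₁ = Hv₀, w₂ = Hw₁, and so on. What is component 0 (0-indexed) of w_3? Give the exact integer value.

w1 = Hv₀ = (-1, 2, 6)
w2 = Hw1 = (-6, 28, 26)
w3 = Hw2 = (-10, 244, 64)
The requested component of w3 is -10.

-10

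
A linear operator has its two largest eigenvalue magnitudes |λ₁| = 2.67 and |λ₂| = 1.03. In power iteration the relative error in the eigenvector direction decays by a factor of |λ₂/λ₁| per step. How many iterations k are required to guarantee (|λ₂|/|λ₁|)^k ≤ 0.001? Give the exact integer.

|λ₂/λ₁| = 1.03/2.67 = 0.38577
Need k ≥ ln(0.001) / ln(0.38577) = -6.9078 / -0.9525 ≈ 7.252
Smallest integer k satisfying the bound: 8

8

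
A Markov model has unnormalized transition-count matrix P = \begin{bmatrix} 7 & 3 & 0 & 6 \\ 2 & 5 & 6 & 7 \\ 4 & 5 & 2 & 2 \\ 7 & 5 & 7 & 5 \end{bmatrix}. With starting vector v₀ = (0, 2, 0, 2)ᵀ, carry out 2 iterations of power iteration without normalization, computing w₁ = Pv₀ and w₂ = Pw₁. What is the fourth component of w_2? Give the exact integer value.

444

w1 = Pv₀ = (7·0 + 3·2 + 0·0 + 6·2; 2·0 + 5·2 + 6·0 + 7·2; 4·0 + 5·2 + 2·0 + 2·2; 7·0 + 5·2 + 7·0 + 5·2) = (18, 24, 14, 20)
w2 = Pw1 = (7·18 + 3·24 + 0·14 + 6·20; 2·18 + 5·24 + 6·14 + 7·20; 4·18 + 5·24 + 2·14 + 2·20; 7·18 + 5·24 + 7·14 + 5·20) = (318, 380, 260, 444)
The requested component of w2 is 444.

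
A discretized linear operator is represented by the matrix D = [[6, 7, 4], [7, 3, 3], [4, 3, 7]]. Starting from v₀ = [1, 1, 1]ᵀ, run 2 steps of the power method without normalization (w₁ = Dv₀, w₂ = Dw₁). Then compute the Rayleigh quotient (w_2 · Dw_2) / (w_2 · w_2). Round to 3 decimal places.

w1 = Dv₀ = (6·1 + 7·1 + 4·1; 7·1 + 3·1 + 3·1; 4·1 + 3·1 + 7·1) = (17, 13, 14)
w2 = Dw1 = (6·17 + 7·13 + 4·14; 7·17 + 3·13 + 3·14; 4·17 + 3·13 + 7·14) = (249, 200, 205)
Dw2 = (3714, 2958, 3031)
w2·Dw2 = 249·3714 + 200·2958 + 205·3031 = 2137741; w2·w2 = 249·249 + 200·200 + 205·205 = 144026
λ ≈ 2137741/144026 = 14.843

14.843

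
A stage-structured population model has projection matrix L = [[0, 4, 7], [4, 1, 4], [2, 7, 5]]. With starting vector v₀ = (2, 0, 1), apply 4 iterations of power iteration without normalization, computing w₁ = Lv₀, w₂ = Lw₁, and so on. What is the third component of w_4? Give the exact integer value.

17599

w1 = Lv₀ = (7, 12, 9)
w2 = Lw1 = (111, 76, 143)
w3 = Lw2 = (1305, 1092, 1469)
w4 = Lw3 = (14651, 12188, 17599)
The requested component of w4 is 17599.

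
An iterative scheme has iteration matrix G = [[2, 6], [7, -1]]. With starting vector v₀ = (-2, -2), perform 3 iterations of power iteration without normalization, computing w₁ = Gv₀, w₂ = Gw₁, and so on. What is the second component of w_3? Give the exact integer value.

-628

w1 = Gv₀ = (2·(-2) + 6·(-2); 7·(-2) + (-1)·(-2)) = (-16, -12)
w2 = Gw1 = (2·(-16) + 6·(-12); 7·(-16) + (-1)·(-12)) = (-104, -100)
w3 = Gw2 = (-808, -628)
The requested component of w3 is -628.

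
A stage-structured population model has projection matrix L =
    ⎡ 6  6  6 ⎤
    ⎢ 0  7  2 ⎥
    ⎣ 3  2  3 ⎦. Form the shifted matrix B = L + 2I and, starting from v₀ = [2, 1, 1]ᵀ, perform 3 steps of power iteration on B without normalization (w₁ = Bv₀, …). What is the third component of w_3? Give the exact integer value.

2209

B = L + 2I has rows (8, 6, 6); (0, 9, 2); (3, 2, 5)
w1 = Bv₀ = (8·2 + 6·1 + 6·1; 0·2 + 9·1 + 2·1; 3·2 + 2·1 + 5·1) = (28, 11, 13)
w2 = Bw1 = (8·28 + 6·11 + 6·13; 0·28 + 9·11 + 2·13; 3·28 + 2·11 + 5·13) = (368, 125, 171)
w3 = Bw2 = (4720, 1467, 2209)
Requested component of w3: 2209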